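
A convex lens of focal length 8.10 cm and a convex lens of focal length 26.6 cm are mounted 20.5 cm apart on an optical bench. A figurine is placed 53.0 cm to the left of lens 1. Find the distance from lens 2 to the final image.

18.6 cm

Lens 1: 1/d_i1 = 1/f₁ − 1/d_o1 = 1/(8.10) − 1/(53.0) = 0.1046, so d_i1 = 9.561 cm.
The intermediate image is 9.561 cm to the right of lens 1, which is 20.5 − (9.561) = 10.94 cm to the left of lens 2, so d_o2 = +10.94 cm.
Lens 2: 1/d_i2 = 1/f₂ − 1/d_o2 = 1/(26.6) − 1/(10.94) = -0.05381, so d_i2 = -18.6 cm.
The final image is virtual, 18.6 cm to the left of lens 2 (overall magnification ≈ -0.31).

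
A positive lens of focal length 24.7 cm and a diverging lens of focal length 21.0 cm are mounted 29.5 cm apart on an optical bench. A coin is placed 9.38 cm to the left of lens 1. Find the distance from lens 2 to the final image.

Lens 1: 1/d_i1 = 1/f₁ − 1/d_o1 = 1/(24.7) − 1/(9.38) = -0.06612, so d_i1 = -15.12 cm.
The intermediate image is 15.12 cm to the left of lens 1 (virtual), which is 29.5 − (-15.12) = 44.62 cm to the left of lens 2, so d_o2 = +44.62 cm.
Lens 2 is diverging, so f₂ = −21.0 cm.
Lens 2: 1/d_i2 = 1/f₂ − 1/d_o2 = 1/(-21.0) − 1/(44.62) = -0.07003, so d_i2 = -14.3 cm.
The final image is virtual, 14.3 cm to the left of lens 2 (overall magnification ≈ 0.52).

14.3 cm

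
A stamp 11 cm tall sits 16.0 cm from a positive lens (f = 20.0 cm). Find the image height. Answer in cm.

1/d_i = 1/f − 1/d_o = 1/(20.00) − 1/(16.0) = -0.01250, so d_i = -80.00 cm.
m = −d_i/d_o = +5.000.
|h_i| = |m|·h_o = 5.000 × 11 = 55.0 cm. The image is virtual, upright and enlarged, on the same side as the object.

55.0 cm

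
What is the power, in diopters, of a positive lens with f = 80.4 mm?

f = 8.04 cm = 0.0804 m.
P = 1/f = 1/(0.0804 m) = +12.4 D.

P = +12.4 D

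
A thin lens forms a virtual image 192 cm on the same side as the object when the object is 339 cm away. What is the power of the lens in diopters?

P = -0.226 D

Virtual image ⇒ d_i = −192 cm.
1/f = 1/d_o + 1/d_i = 1/(339) + 1/(-192) = -0.002258 cm⁻¹.
f = -442.8 cm = -4.428 m, so P = 1/f = -0.226 D.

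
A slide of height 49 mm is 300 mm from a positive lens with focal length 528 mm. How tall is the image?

1/d_i = 1/f − 1/d_o = 1/(528.0) − 1/(300) = -0.001439, so d_i = -694.7 mm.
m = −d_i/d_o = +2.316.
|h_i| = |m|·h_o = 2.316 × 49 = 113 mm. The image is virtual, upright and enlarged, on the same side as the object.

113 mm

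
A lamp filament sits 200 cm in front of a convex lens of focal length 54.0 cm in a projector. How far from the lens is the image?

Lens equation: 1/d_i = 1/f − 1/d_o = 1/(54.00) − 1/(200) = 0.01852 − 0.005000 = 0.01352, so d_i = 74.0 cm.
The image is real, inverted and reduced, on the far side of the lens.

74.0 cm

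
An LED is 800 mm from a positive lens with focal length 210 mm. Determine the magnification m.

1/d_i = 1/f − 1/d_o = 1/(210.0) − 1/(800) = 0.003512, so d_i = 284.7 mm.
m = −d_i/d_o = −(284.7)/(800) = -0.356.
The image is real, inverted and reduced, on the far side of the lens.

m = -0.356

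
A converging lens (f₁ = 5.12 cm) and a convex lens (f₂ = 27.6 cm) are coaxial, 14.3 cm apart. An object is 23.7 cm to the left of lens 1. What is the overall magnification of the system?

m = -0.384

Lens 1: 1/d_i1 = 1/(5.12) − 1/(23.7) = 0.1531, so d_i1 = 6.531 cm; m₁ = −d_i1/d_o1 = -0.2756.
d_o2 = 14.3 − (6.531) = 7.769 cm.
Lens 2: 1/d_i2 = 1/(27.6) − 1/(7.769) = -0.09248, so d_i2 = -10.81 cm; m₂ = −d_i2/d_o2 = +1.392.
m = m₁·m₂ = (-0.2756)(+1.392) = -0.384.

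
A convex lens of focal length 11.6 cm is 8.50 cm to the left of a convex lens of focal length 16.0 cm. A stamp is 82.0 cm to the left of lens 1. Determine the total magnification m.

m = -0.125

Lens 1: 1/d_i1 = 1/(11.6) − 1/(82.0) = 0.07401, so d_i1 = 13.51 cm; m₁ = −d_i1/d_o1 = -0.1648.
d_o2 = 8.50 − (13.51) = -5.010 cm (virtual object).
Lens 2: 1/d_i2 = 1/(16.0) − 1/(-5.010) = 0.2621, so d_i2 = 3.815 cm; m₂ = −d_i2/d_o2 = +0.7615.
m = m₁·m₂ = (-0.1648)(+0.7615) = -0.125.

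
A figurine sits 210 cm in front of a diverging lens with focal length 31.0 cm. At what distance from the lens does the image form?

27.0 cm

For a diverging lens, f = -31.0 cm.
Thin-lens equation: 1/s_i = 1/f − 1/s_o = 1/(-31.00) − 1/(210) = -0.03226 − 0.004762 = -0.03702, so s_i = -27.0 cm.
The image is virtual, upright and reduced, on the same side as the object.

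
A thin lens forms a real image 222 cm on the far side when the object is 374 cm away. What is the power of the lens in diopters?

P = +0.718 D

d_i = +222 cm.
1/f = 1/d_o + 1/d_i = 1/(374) + 1/(222) = 0.007178 cm⁻¹.
f = 139.3 cm = 1.393 m, so P = 1/f = +0.718 D.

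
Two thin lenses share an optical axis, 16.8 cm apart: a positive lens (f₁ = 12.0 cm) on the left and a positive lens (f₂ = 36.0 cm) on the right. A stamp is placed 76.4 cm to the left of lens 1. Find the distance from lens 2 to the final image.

2.76 cm

Lens 1: 1/d_i1 = 1/f₁ − 1/d_o1 = 1/(12.0) − 1/(76.4) = 0.07024, so d_i1 = 14.24 cm.
The intermediate image is 14.24 cm to the right of lens 1, which is 16.8 − (14.24) = 2.560 cm to the left of lens 2, so d_o2 = +2.560 cm.
Lens 2: 1/d_i2 = 1/f₂ − 1/d_o2 = 1/(36.0) − 1/(2.560) = -0.3628, so d_i2 = -2.76 cm.
The final image is virtual, 2.76 cm to the left of lens 2 (overall magnification ≈ -0.20).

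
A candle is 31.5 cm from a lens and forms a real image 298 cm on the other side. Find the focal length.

Real image ⇒ d_i = +298 cm.
1/f = 1/d_o + 1/d_i = 1/(31.5) + 1/(298) = 0.03510, so f = 28.5 cm.
Since f is positive, the lens is converging.

f = 28.5 cm (converging)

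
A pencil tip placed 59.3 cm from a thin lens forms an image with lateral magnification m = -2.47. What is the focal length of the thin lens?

m = −d_i/d_o ⇒ d_i = −m·d_o = −(-2.47)·(59.3) = 146.5 cm.
1/f = 1/d_o + 1/d_i = 1/(59.3) + 1/(146.5) = 0.02369, so f = 42.2 cm.
Since f is positive, the thin lens is converging.

f = 42.2 cm (converging)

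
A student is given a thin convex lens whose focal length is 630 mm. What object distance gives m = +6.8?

m = −d_i/d_o ⇒ d_i = −m·d_o.
1/f = 1/d_o + 1/d_i = 1/d_o − 1/(m·d_o) = (1 − 1/m)/d_o, so d_o = f(1 − 1/m) = (630.0)(1 − 1/(+6.8)) = 537 mm.

537 mm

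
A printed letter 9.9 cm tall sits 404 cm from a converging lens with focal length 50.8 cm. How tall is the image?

1/d_i = 1/f − 1/d_o = 1/(50.80) − 1/(404) = 0.01721, so d_i = 58.11 cm.
m = −d_i/d_o = -0.1438.
|h_i| = |m|·h_o = 0.1438 × 9.9 = 1.42 cm. The image is real, inverted and reduced, on the far side of the lens.

1.42 cm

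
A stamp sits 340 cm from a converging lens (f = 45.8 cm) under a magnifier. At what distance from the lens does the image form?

52.9 cm

Thin-lens equation: 1/s_i = 1/f − 1/s_o = 1/(45.80) − 1/(340) = 0.02183 − 0.002941 = 0.01889, so s_i = 52.9 cm.
The image is real, inverted and reduced, on the far side of the lens.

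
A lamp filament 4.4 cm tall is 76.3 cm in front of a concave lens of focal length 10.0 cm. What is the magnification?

For a concave lens, f = -10.0 cm.
1/d_i = 1/f − 1/d_o = 1/(-10.00) − 1/(76.3) = -0.1131, so d_i = -8.841 cm.
m = −d_i/d_o = −(-8.841)/(76.3) = +0.116.
The image is virtual, upright and reduced, on the same side as the object.

m = +0.116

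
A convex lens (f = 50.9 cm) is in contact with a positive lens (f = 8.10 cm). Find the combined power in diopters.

P = +14.3 D

P₁ = 1/f₁ = 1/(0.509 m) = +1.965 D; P₂ = 1/f₂ = 1/(0.0810 m) = +12.35 D.
For thin lenses in contact, P = P₁ + P₂ = (+1.965) + (+12.35) = +14.3 D.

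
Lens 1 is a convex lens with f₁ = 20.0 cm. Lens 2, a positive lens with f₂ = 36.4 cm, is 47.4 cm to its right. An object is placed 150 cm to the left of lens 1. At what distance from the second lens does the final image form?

Lens 1: 1/d_i1 = 1/f₁ − 1/d_o1 = 1/(20.0) − 1/(150) = 0.04333, so d_i1 = 23.08 cm.
The intermediate image is 23.08 cm to the right of lens 1, which is 47.4 − (23.08) = 24.32 cm to the left of lens 2, so d_o2 = +24.32 cm.
Lens 2: 1/d_i2 = 1/f₂ − 1/d_o2 = 1/(36.4) − 1/(24.32) = -0.01365, so d_i2 = -73.3 cm.
The final image is virtual, 73.3 cm to the left of lens 2 (overall magnification ≈ -0.46).

73.3 cm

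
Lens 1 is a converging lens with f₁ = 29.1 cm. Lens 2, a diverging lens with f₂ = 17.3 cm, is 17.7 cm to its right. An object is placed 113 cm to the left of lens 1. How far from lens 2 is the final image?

88.7 cm

Lens 1: 1/d_i1 = 1/f₁ − 1/d_o1 = 1/(29.1) − 1/(113) = 0.02551, so d_i1 = 39.19 cm.
The intermediate image is 39.19 cm to the right of lens 1, which lies 21.49 cm to the right of lens 2 — a virtual object — so d_o2 = −21.49 cm.
Lens 2 is diverging, so f₂ = −17.3 cm.
Lens 2: 1/d_i2 = 1/f₂ − 1/d_o2 = 1/(-17.3) − 1/(-21.49) = -0.01127, so d_i2 = -88.7 cm.
The final image is virtual, 88.7 cm to the left of lens 2 (overall magnification ≈ 1.4).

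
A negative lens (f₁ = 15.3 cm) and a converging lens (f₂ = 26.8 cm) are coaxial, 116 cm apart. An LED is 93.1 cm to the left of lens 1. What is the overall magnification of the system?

f₁ = −15.3 cm (diverging).
Lens 1: 1/d_i1 = 1/(-15.3) − 1/(93.1) = -0.07610, so d_i1 = -13.14 cm; m₁ = −d_i1/d_o1 = +0.1411.
d_o2 = 116 − (-13.14) = 129.1 cm.
Lens 2: 1/d_i2 = 1/(26.8) − 1/(129.1) = 0.02957, so d_i2 = 33.82 cm; m₂ = −d_i2/d_o2 = -0.2620.
m = m₁·m₂ = (+0.1411)(-0.2620) = -0.0370.

m = -0.0370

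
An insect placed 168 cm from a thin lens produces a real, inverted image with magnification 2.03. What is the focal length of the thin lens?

f = 113 cm (converging)

m = −d_i/d_o ⇒ d_i = −m·d_o = −(-2.03)·(168) = 341.0 cm.
1/f = 1/d_o + 1/d_i = 1/(168) + 1/(341.0) = 0.008885, so f = 113 cm.
Since f is positive, the thin lens is converging.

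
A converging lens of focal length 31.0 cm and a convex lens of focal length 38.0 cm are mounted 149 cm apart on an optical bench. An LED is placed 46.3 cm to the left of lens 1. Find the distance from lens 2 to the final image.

122 cm

Lens 1: 1/d_i1 = 1/f₁ − 1/d_o1 = 1/(31.0) − 1/(46.3) = 0.01066, so d_i1 = 93.81 cm.
The intermediate image is 93.81 cm to the right of lens 1, which is 149 − (93.81) = 55.19 cm to the left of lens 2, so d_o2 = +55.19 cm.
Lens 2: 1/d_i2 = 1/f₂ − 1/d_o2 = 1/(38.0) − 1/(55.19) = 0.008197, so d_i2 = 122 cm.
The final image is real, 122 cm to the right of lens 2 (overall magnification ≈ 4.5).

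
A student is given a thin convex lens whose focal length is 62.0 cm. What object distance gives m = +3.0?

41.3 cm

m = −d_i/d_o ⇒ d_i = −m·d_o.
1/f = 1/d_o + 1/d_i = 1/d_o − 1/(m·d_o) = (1 − 1/m)/d_o, so d_o = f(1 − 1/m) = (62.00)(1 − 1/(+3.0)) = 41.3 cm.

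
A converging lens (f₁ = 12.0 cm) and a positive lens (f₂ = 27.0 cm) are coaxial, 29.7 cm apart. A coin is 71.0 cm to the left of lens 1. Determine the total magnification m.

Lens 1: 1/d_i1 = 1/(12.0) − 1/(71.0) = 0.06925, so d_i1 = 14.44 cm; m₁ = −d_i1/d_o1 = -0.2034.
d_o2 = 29.7 − (14.44) = 15.26 cm.
Lens 2: 1/d_i2 = 1/(27.0) − 1/(15.26) = -0.02849, so d_i2 = -35.10 cm; m₂ = −d_i2/d_o2 = +2.300.
m = m₁·m₂ = (-0.2034)(+2.300) = -0.468.

m = -0.468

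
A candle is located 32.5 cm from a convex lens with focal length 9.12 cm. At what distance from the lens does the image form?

12.7 cm

Lens equation: 1/v = 1/f − 1/u = 1/(9.120) − 1/(32.5) = 0.1096 − 0.03077 = 0.07888, so v = 12.7 cm.
The image is real, inverted and reduced, on the far side of the lens.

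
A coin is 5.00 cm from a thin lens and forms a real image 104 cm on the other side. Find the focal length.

Real image ⇒ d_i = +104 cm.
1/f = 1/d_o + 1/d_i = 1/(5.00) + 1/(104) = 0.2096, so f = 4.77 cm.
Since f is positive, the thin lens is converging.

f = 4.77 cm (converging)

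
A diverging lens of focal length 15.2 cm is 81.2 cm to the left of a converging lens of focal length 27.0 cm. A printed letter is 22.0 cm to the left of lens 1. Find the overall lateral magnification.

m = -0.175

f₁ = −15.2 cm (diverging).
Lens 1: 1/d_i1 = 1/(-15.2) − 1/(22.0) = -0.1112, so d_i1 = -8.989 cm; m₁ = −d_i1/d_o1 = +0.4086.
d_o2 = 81.2 − (-8.989) = 90.19 cm.
Lens 2: 1/d_i2 = 1/(27.0) − 1/(90.19) = 0.02595, so d_i2 = 38.54 cm; m₂ = −d_i2/d_o2 = -0.4273.
m = m₁·m₂ = (+0.4086)(-0.4273) = -0.175.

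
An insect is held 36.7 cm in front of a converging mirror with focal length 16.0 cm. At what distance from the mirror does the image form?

Mirror equation: 1/s_i = 1/f − 1/s_o = 1/(16.00) − 1/(36.7) = 0.06250 − 0.02725 = 0.03525, so s_i = 28.4 cm.
The image is real, inverted and reduced, in front of the mirror.

28.4 cm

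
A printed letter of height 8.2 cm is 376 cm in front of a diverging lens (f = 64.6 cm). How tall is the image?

For a diverging lens, f = -64.6 cm.
1/d_i = 1/f − 1/d_o = 1/(-64.60) − 1/(376) = -0.01814, so d_i = -55.13 cm.
m = −d_i/d_o = +0.1466.
|h_i| = |m|·h_o = 0.1466 × 8.2 = 1.20 cm. The image is virtual, upright and reduced, on the same side as the object.

1.20 cm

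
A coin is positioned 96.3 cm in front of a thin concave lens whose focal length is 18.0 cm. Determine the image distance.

For a concave lens, f = -18.0 cm.
Lens equation: 1/d_i = 1/f − 1/d_o = 1/(-18.00) − 1/(96.3) = -0.05556 − 0.01038 = -0.06594, so d_i = -15.2 cm.
The image is virtual, upright and reduced, on the same side as the object.

15.2 cm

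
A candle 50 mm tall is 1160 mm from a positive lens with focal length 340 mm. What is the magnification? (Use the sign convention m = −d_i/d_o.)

m = -0.415

1/d_i = 1/f − 1/d_o = 1/(340.0) − 1/(1160) = 0.002079, so d_i = 481.0 mm.
m = −d_i/d_o = −(481.0)/(1160) = -0.415.
The image is real, inverted and reduced, on the far side of the lens.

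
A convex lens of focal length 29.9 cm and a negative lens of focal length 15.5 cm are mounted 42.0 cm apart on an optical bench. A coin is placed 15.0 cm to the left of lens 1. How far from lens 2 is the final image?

12.8 cm

Lens 1: 1/d_i1 = 1/f₁ − 1/d_o1 = 1/(29.9) − 1/(15.0) = -0.03322, so d_i1 = -30.10 cm.
The intermediate image is 30.10 cm to the left of lens 1 (virtual), which is 42.0 − (-30.10) = 72.10 cm to the left of lens 2, so d_o2 = +72.10 cm.
Lens 2 is diverging, so f₂ = −15.5 cm.
Lens 2: 1/d_i2 = 1/f₂ − 1/d_o2 = 1/(-15.5) − 1/(72.10) = -0.07839, so d_i2 = -12.8 cm.
The final image is virtual, 12.8 cm to the left of lens 2 (overall magnification ≈ 0.36).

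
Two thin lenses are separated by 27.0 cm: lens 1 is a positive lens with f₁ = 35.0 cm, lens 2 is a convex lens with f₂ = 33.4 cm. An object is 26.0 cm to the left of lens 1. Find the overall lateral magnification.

m = -1.37

Lens 1: 1/d_i1 = 1/(35.0) − 1/(26.0) = -0.009890, so d_i1 = -101.1 cm; m₁ = −d_i1/d_o1 = +3.888.
d_o2 = 27.0 − (-101.1) = 128.1 cm.
Lens 2: 1/d_i2 = 1/(33.4) − 1/(128.1) = 0.02213, so d_i2 = 45.18 cm; m₂ = −d_i2/d_o2 = -0.3527.
m = m₁·m₂ = (+3.888)(-0.3527) = -1.37.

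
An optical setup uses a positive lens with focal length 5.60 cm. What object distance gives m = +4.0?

4.20 cm

m = −d_i/d_o ⇒ d_i = −m·d_o.
1/f = 1/d_o + 1/d_i = 1/d_o − 1/(m·d_o) = (1 − 1/m)/d_o, so d_o = f(1 − 1/m) = (5.600)(1 − 1/(+4.0)) = 4.20 cm.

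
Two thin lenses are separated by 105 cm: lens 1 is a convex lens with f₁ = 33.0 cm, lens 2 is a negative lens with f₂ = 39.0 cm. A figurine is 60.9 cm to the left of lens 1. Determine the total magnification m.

Lens 1: 1/d_i1 = 1/(33.0) − 1/(60.9) = 0.01388, so d_i1 = 72.03 cm; m₁ = −d_i1/d_o1 = -1.183.
d_o2 = 105 − (72.03) = 32.97 cm.
f₂ = −39.0 cm (diverging).
Lens 2: 1/d_i2 = 1/(-39.0) − 1/(32.97) = -0.05597, so d_i2 = -17.87 cm; m₂ = −d_i2/d_o2 = +0.5419.
m = m₁·m₂ = (-1.183)(+0.5419) = -0.641.

m = -0.641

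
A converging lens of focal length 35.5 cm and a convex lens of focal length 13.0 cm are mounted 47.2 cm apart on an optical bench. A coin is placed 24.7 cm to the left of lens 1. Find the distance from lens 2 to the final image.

Lens 1: 1/d_i1 = 1/f₁ − 1/d_o1 = 1/(35.5) − 1/(24.7) = -0.01232, so d_i1 = -81.19 cm.
The intermediate image is 81.19 cm to the left of lens 1 (virtual), which is 47.2 − (-81.19) = 128.4 cm to the left of lens 2, so d_o2 = +128.4 cm.
Lens 2: 1/d_i2 = 1/f₂ − 1/d_o2 = 1/(13.0) − 1/(128.4) = 0.06913, so d_i2 = 14.5 cm.
The final image is real, 14.5 cm to the right of lens 2 (overall magnification ≈ -0.37).

14.5 cm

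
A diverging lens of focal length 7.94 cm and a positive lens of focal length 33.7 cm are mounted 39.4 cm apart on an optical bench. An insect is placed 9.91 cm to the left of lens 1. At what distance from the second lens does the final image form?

146 cm

Lens 1 is diverging, so f₁ = −7.94 cm.
Lens 1: 1/d_i1 = 1/f₁ − 1/d_o1 = 1/(-7.94) − 1/(9.91) = -0.2269, so d_i1 = -4.408 cm.
The intermediate image is 4.408 cm to the left of lens 1 (virtual), which is 39.4 − (-4.408) = 43.81 cm to the left of lens 2, so d_o2 = +43.81 cm.
Lens 2: 1/d_i2 = 1/f₂ − 1/d_o2 = 1/(33.7) − 1/(43.81) = 0.006848, so d_i2 = 146 cm.
The final image is real, 146 cm to the right of lens 2 (overall magnification ≈ -1.5).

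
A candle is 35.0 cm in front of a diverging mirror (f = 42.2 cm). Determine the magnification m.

For a diverging mirror, f = -42.2 cm.
1/d_i = 1/f − 1/d_o = 1/(-42.20) − 1/(35.0) = -0.05227, so d_i = -19.13 cm.
m = −d_i/d_o = −(-19.13)/(35.0) = +0.547.
The image is virtual, upright and reduced, behind the mirror.

m = +0.547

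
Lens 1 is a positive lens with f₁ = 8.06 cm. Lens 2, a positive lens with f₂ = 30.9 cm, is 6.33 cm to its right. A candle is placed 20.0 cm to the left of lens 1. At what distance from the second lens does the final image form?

5.82 cm

Lens 1: 1/d_i1 = 1/f₁ − 1/d_o1 = 1/(8.06) − 1/(20.0) = 0.07407, so d_i1 = 13.50 cm.
The intermediate image is 13.50 cm to the right of lens 1, which lies 7.170 cm to the right of lens 2 — a virtual object — so d_o2 = −7.170 cm.
Lens 2: 1/d_i2 = 1/f₂ − 1/d_o2 = 1/(30.9) − 1/(-7.170) = 0.1718, so d_i2 = 5.82 cm.
The final image is real, 5.82 cm to the right of lens 2 (overall magnification ≈ -0.55).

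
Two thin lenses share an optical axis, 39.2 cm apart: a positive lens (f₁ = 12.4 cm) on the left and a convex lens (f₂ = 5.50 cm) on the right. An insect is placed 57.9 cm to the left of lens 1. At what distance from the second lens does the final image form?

7.19 cm

Lens 1: 1/d_i1 = 1/f₁ − 1/d_o1 = 1/(12.4) − 1/(57.9) = 0.06337, so d_i1 = 15.78 cm.
The intermediate image is 15.78 cm to the right of lens 1, which is 39.2 − (15.78) = 23.42 cm to the left of lens 2, so d_o2 = +23.42 cm.
Lens 2: 1/d_i2 = 1/f₂ − 1/d_o2 = 1/(5.50) − 1/(23.42) = 0.1391, so d_i2 = 7.19 cm.
The final image is real, 7.19 cm to the right of lens 2 (overall magnification ≈ 0.084).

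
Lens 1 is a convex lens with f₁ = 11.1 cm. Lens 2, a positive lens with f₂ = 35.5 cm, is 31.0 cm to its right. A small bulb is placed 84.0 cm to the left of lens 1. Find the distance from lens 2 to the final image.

Lens 1: 1/d_i1 = 1/f₁ − 1/d_o1 = 1/(11.1) − 1/(84.0) = 0.07819, so d_i1 = 12.79 cm.
The intermediate image is 12.79 cm to the right of lens 1, which is 31.0 − (12.79) = 18.21 cm to the left of lens 2, so d_o2 = +18.21 cm.
Lens 2: 1/d_i2 = 1/f₂ − 1/d_o2 = 1/(35.5) − 1/(18.21) = -0.02675, so d_i2 = -37.4 cm.
The final image is virtual, 37.4 cm to the left of lens 2 (overall magnification ≈ -0.31).

37.4 cm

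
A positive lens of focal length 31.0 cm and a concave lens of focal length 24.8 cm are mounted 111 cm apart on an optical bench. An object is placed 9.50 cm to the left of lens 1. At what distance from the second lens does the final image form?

Lens 1: 1/d_i1 = 1/f₁ − 1/d_o1 = 1/(31.0) − 1/(9.50) = -0.07301, so d_i1 = -13.70 cm.
The intermediate image is 13.70 cm to the left of lens 1 (virtual), which is 111 − (-13.70) = 124.7 cm to the left of lens 2, so d_o2 = +124.7 cm.
Lens 2 is diverging, so f₂ = −24.8 cm.
Lens 2: 1/d_i2 = 1/f₂ − 1/d_o2 = 1/(-24.8) − 1/(124.7) = -0.04834, so d_i2 = -20.7 cm.
The final image is virtual, 20.7 cm to the left of lens 2 (overall magnification ≈ 0.24).

20.7 cm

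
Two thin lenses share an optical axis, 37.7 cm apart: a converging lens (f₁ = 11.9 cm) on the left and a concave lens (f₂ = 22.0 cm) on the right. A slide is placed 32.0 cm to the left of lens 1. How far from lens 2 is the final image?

10.1 cm

Lens 1: 1/d_i1 = 1/f₁ − 1/d_o1 = 1/(11.9) − 1/(32.0) = 0.05278, so d_i1 = 18.95 cm.
The intermediate image is 18.95 cm to the right of lens 1, which is 37.7 − (18.95) = 18.75 cm to the left of lens 2, so d_o2 = +18.75 cm.
Lens 2 is diverging, so f₂ = −22.0 cm.
Lens 2: 1/d_i2 = 1/f₂ − 1/d_o2 = 1/(-22.0) − 1/(18.75) = -0.09879, so d_i2 = -10.1 cm.
The final image is virtual, 10.1 cm to the left of lens 2 (overall magnification ≈ -0.32).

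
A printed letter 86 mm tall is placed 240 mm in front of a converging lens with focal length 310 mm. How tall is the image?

1/d_i = 1/f − 1/d_o = 1/(310.0) − 1/(240) = -0.0009409, so d_i = -1063 mm.
m = −d_i/d_o = +4.429.
|h_i| = |m|·h_o = 4.429 × 86 = 381 mm. The image is virtual, upright and enlarged, on the same side as the object.

381 mm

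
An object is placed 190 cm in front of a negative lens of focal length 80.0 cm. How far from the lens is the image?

For a negative lens, f = -80.0 cm.
Lens equation: 1/v = 1/f − 1/u = 1/(-80.00) − 1/(190) = -0.01250 − 0.005263 = -0.01776, so v = -56.3 cm.
The image is virtual, upright and reduced, on the same side as the object.

56.3 cm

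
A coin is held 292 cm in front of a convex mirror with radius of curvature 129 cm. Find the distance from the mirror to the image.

52.8 cm

f = R/2 = 129/2 = 64.50 cm; for a convex mirror, f = -64.50 cm.
Mirror equation: 1/s_i = 1/f − 1/s_o = 1/(-64.50) − 1/(292) = -0.01550 − 0.003425 = -0.01893, so s_i = -52.8 cm.
The image is virtual, upright and reduced, behind the mirror.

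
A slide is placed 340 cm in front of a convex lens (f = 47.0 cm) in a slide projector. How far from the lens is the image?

54.5 cm

Thin-lens equation: 1/v = 1/f − 1/u = 1/(47.00) − 1/(340) = 0.02128 − 0.002941 = 0.01834, so v = 54.5 cm.
The image is real, inverted and reduced, on the far side of the lens.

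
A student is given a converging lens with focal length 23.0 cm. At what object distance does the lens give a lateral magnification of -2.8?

m = −d_i/d_o ⇒ d_i = −m·d_o.
1/f = 1/d_o + 1/d_i = 1/d_o − 1/(m·d_o) = (1 − 1/m)/d_o, so d_o = f(1 − 1/m) = (23.00)(1 − 1/(-2.8)) = 31.2 cm.

31.2 cm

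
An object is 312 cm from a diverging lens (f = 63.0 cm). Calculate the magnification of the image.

For a diverging lens, f = -63.0 cm.
1/d_i = 1/f − 1/d_o = 1/(-63.00) − 1/(312) = -0.01908, so d_i = -52.42 cm.
m = −d_i/d_o = −(-52.42)/(312) = +0.168.
The image is virtual, upright and reduced, on the same side as the object.

m = +0.168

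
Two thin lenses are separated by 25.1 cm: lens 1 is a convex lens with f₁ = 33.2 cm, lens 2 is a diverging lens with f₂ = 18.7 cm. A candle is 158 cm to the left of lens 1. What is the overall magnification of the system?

m = -2.81

Lens 1: 1/d_i1 = 1/(33.2) − 1/(158) = 0.02379, so d_i1 = 42.03 cm; m₁ = −d_i1/d_o1 = -0.2660.
d_o2 = 25.1 − (42.03) = -16.93 cm (virtual object).
f₂ = −18.7 cm (diverging).
Lens 2: 1/d_i2 = 1/(-18.7) − 1/(-16.93) = 0.005591, so d_i2 = 178.9 cm; m₂ = −d_i2/d_o2 = +10.56.
m = m₁·m₂ = (-0.2660)(+10.56) = -2.81.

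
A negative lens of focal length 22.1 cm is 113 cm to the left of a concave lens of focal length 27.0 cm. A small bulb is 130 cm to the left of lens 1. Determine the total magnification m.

m = +0.0247

f₁ = −22.1 cm (diverging).
Lens 1: 1/d_i1 = 1/(-22.1) − 1/(130) = -0.05294, so d_i1 = -18.89 cm; m₁ = −d_i1/d_o1 = +0.1453.
d_o2 = 113 − (-18.89) = 131.9 cm.
f₂ = −27.0 cm (diverging).
Lens 2: 1/d_i2 = 1/(-27.0) − 1/(131.9) = -0.04462, so d_i2 = -22.41 cm; m₂ = −d_i2/d_o2 = +0.1699.
m = m₁·m₂ = (+0.1453)(+0.1699) = +0.0247.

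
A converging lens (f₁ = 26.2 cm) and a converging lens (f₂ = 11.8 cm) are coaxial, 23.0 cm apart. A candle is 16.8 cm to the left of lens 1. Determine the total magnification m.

m = -0.567

Lens 1: 1/d_i1 = 1/(26.2) − 1/(16.8) = -0.02136, so d_i1 = -46.83 cm; m₁ = −d_i1/d_o1 = +2.787.
d_o2 = 23.0 − (-46.83) = 69.83 cm.
Lens 2: 1/d_i2 = 1/(11.8) − 1/(69.83) = 0.07043, so d_i2 = 14.20 cm; m₂ = −d_i2/d_o2 = -0.2033.
m = m₁·m₂ = (+2.787)(-0.2033) = -0.567.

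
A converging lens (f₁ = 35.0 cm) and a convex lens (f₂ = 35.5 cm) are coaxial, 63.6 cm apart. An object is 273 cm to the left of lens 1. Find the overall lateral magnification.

Lens 1: 1/d_i1 = 1/(35.0) − 1/(273) = 0.02491, so d_i1 = 40.15 cm; m₁ = −d_i1/d_o1 = -0.1471.
d_o2 = 63.6 − (40.15) = 23.45 cm.
Lens 2: 1/d_i2 = 1/(35.5) − 1/(23.45) = -0.01447, so d_i2 = -69.09 cm; m₂ = −d_i2/d_o2 = +2.946.
m = m₁·m₂ = (-0.1471)(+2.946) = -0.433.

m = -0.433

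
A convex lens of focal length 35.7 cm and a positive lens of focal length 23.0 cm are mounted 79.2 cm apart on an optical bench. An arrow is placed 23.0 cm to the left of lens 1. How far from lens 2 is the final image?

27.4 cm

Lens 1: 1/d_i1 = 1/f₁ − 1/d_o1 = 1/(35.7) − 1/(23.0) = -0.01547, so d_i1 = -64.65 cm.
The intermediate image is 64.65 cm to the left of lens 1 (virtual), which is 79.2 − (-64.65) = 143.9 cm to the left of lens 2, so d_o2 = +143.9 cm.
Lens 2: 1/d_i2 = 1/f₂ − 1/d_o2 = 1/(23.0) − 1/(143.9) = 0.03653, so d_i2 = 27.4 cm.
The final image is real, 27.4 cm to the right of lens 2 (overall magnification ≈ -0.53).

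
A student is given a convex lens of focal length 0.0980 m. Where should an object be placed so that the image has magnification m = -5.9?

m = −d_i/d_o ⇒ d_i = −m·d_o.
1/f = 1/d_o + 1/d_i = 1/d_o − 1/(m·d_o) = (1 − 1/m)/d_o, so d_o = f(1 − 1/m) = (0.09800)(1 − 1/(-5.9)) = 0.115 m.

0.115 m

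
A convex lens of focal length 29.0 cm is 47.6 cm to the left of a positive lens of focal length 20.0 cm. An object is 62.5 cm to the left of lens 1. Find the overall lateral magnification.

Lens 1: 1/d_i1 = 1/(29.0) − 1/(62.5) = 0.01848, so d_i1 = 54.10 cm; m₁ = −d_i1/d_o1 = -0.8656.
d_o2 = 47.6 − (54.10) = -6.500 cm (virtual object).
Lens 2: 1/d_i2 = 1/(20.0) − 1/(-6.500) = 0.2038, so d_i2 = 4.906 cm; m₂ = −d_i2/d_o2 = +0.7547.
m = m₁·m₂ = (-0.8656)(+0.7547) = -0.653.

m = -0.653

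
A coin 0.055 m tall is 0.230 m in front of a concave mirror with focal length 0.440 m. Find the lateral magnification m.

1/d_i = 1/f − 1/d_o = 1/(0.4400) − 1/(0.230) = -2.075, so d_i = -0.4819 m.
m = −d_i/d_o = −(-0.4819)/(0.230) = +2.10.
The image is virtual, upright and enlarged, behind the mirror.

m = +2.10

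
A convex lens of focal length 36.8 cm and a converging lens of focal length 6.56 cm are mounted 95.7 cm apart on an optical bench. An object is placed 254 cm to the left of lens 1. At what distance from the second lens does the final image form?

7.49 cm

Lens 1: 1/d_i1 = 1/f₁ − 1/d_o1 = 1/(36.8) − 1/(254) = 0.02324, so d_i1 = 43.03 cm.
The intermediate image is 43.03 cm to the right of lens 1, which is 95.7 − (43.03) = 52.67 cm to the left of lens 2, so d_o2 = +52.67 cm.
Lens 2: 1/d_i2 = 1/f₂ − 1/d_o2 = 1/(6.56) − 1/(52.67) = 0.1335, so d_i2 = 7.49 cm.
The final image is real, 7.49 cm to the right of lens 2 (overall magnification ≈ 0.024).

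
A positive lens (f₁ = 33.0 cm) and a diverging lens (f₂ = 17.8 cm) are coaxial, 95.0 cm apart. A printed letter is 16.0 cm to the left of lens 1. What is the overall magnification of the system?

m = +0.240

Lens 1: 1/d_i1 = 1/(33.0) − 1/(16.0) = -0.03220, so d_i1 = -31.06 cm; m₁ = −d_i1/d_o1 = +1.941.
d_o2 = 95.0 − (-31.06) = 126.1 cm.
f₂ = −17.8 cm (diverging).
Lens 2: 1/d_i2 = 1/(-17.8) − 1/(126.1) = -0.06411, so d_i2 = -15.60 cm; m₂ = −d_i2/d_o2 = +0.1237.
m = m₁·m₂ = (+1.941)(+0.1237) = +0.240.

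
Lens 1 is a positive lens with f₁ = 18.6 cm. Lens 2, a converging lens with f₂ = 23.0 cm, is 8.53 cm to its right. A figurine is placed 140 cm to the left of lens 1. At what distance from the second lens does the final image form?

Lens 1: 1/d_i1 = 1/f₁ − 1/d_o1 = 1/(18.6) − 1/(140) = 0.04662, so d_i1 = 21.45 cm.
The intermediate image is 21.45 cm to the right of lens 1, which lies 12.92 cm to the right of lens 2 — a virtual object — so d_o2 = −12.92 cm.
Lens 2: 1/d_i2 = 1/f₂ − 1/d_o2 = 1/(23.0) − 1/(-12.92) = 0.1209, so d_i2 = 8.27 cm.
The final image is real, 8.27 cm to the right of lens 2 (overall magnification ≈ -0.098).

8.27 cm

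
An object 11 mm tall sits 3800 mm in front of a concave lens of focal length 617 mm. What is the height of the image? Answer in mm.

For a concave lens, f = -617 mm.
1/d_i = 1/f − 1/d_o = 1/(-617.0) − 1/(3800) = -0.001884, so d_i = -530.8 mm.
m = −d_i/d_o = +0.1397.
|h_i| = |m|·h_o = 0.1397 × 11 = 1.54 mm. The image is virtual, upright and reduced, on the same side as the object.

1.54 mm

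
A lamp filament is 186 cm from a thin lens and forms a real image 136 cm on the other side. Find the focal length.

f = 78.6 cm (converging)

Real image ⇒ d_i = +136 cm.
1/f = 1/d_o + 1/d_i = 1/(186) + 1/(136) = 0.01273, so f = 78.6 cm.
Since f is positive, the thin lens is converging.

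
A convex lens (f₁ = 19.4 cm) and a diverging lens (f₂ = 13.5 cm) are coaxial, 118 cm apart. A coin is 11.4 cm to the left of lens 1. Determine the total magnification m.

m = +0.206

Lens 1: 1/d_i1 = 1/(19.4) − 1/(11.4) = -0.03617, so d_i1 = -27.65 cm; m₁ = −d_i1/d_o1 = +2.425.
d_o2 = 118 − (-27.65) = 145.7 cm.
f₂ = −13.5 cm (diverging).
Lens 2: 1/d_i2 = 1/(-13.5) − 1/(145.7) = -0.08094, so d_i2 = -12.36 cm; m₂ = −d_i2/d_o2 = +0.08480.
m = m₁·m₂ = (+2.425)(+0.08480) = +0.206.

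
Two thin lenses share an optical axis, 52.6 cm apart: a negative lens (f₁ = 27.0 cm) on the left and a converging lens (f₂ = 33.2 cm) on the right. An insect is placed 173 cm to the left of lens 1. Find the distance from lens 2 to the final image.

59.0 cm

Lens 1 is diverging, so f₁ = −27.0 cm.
Lens 1: 1/d_i1 = 1/f₁ − 1/d_o1 = 1/(-27.0) − 1/(173) = -0.04282, so d_i1 = -23.36 cm.
The intermediate image is 23.36 cm to the left of lens 1 (virtual), which is 52.6 − (-23.36) = 75.96 cm to the left of lens 2, so d_o2 = +75.96 cm.
Lens 2: 1/d_i2 = 1/f₂ − 1/d_o2 = 1/(33.2) − 1/(75.96) = 0.01696, so d_i2 = 59.0 cm.
The final image is real, 59.0 cm to the right of lens 2 (overall magnification ≈ -0.10).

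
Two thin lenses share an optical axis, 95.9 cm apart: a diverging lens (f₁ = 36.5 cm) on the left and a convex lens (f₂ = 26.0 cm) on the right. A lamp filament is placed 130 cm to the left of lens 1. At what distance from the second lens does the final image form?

Lens 1 is diverging, so f₁ = −36.5 cm.
Lens 1: 1/d_i1 = 1/f₁ − 1/d_o1 = 1/(-36.5) − 1/(130) = -0.03509, so d_i1 = -28.50 cm.
The intermediate image is 28.50 cm to the left of lens 1 (virtual), which is 95.9 − (-28.50) = 124.4 cm to the left of lens 2, so d_o2 = +124.4 cm.
Lens 2: 1/d_i2 = 1/f₂ − 1/d_o2 = 1/(26.0) − 1/(124.4) = 0.03042, so d_i2 = 32.9 cm.
The final image is real, 32.9 cm to the right of lens 2 (overall magnification ≈ -0.058).

32.9 cm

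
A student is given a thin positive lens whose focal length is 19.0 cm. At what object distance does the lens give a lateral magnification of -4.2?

23.5 cm

m = −d_i/d_o ⇒ d_i = −m·d_o.
1/f = 1/d_o + 1/d_i = 1/d_o − 1/(m·d_o) = (1 − 1/m)/d_o, so d_o = f(1 − 1/m) = (19.00)(1 − 1/(-4.2)) = 23.5 cm.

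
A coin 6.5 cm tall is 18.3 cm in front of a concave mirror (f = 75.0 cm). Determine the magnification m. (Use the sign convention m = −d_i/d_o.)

m = +1.32

1/d_i = 1/f − 1/d_o = 1/(75.00) − 1/(18.3) = -0.04131, so d_i = -24.21 cm.
m = −d_i/d_o = −(-24.21)/(18.3) = +1.32.
The image is virtual, upright and enlarged, behind the mirror.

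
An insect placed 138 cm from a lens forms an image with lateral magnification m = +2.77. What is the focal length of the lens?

f = 216 cm (converging)

m = −d_i/d_o ⇒ d_i = −m·d_o = −(+2.77)·(138) = -382.3 cm.
1/f = 1/d_o + 1/d_i = 1/(138) + 1/(-382.3) = 0.004631, so f = 216 cm.
Since f is positive, the lens is converging.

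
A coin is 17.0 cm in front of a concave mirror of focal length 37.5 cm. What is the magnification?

m = +1.83

1/d_i = 1/f − 1/d_o = 1/(37.50) − 1/(17.0) = -0.03216, so d_i = -31.10 cm.
m = −d_i/d_o = −(-31.10)/(17.0) = +1.83.
The image is virtual, upright and enlarged, behind the mirror.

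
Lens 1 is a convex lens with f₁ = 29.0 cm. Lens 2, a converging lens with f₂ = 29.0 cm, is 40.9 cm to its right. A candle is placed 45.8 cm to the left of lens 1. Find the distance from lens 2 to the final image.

16.5 cm

Lens 1: 1/d_i1 = 1/f₁ − 1/d_o1 = 1/(29.0) − 1/(45.8) = 0.01265, so d_i1 = 79.06 cm.
The intermediate image is 79.06 cm to the right of lens 1, which lies 38.16 cm to the right of lens 2 — a virtual object — so d_o2 = −38.16 cm.
Lens 2: 1/d_i2 = 1/f₂ − 1/d_o2 = 1/(29.0) − 1/(-38.16) = 0.06069, so d_i2 = 16.5 cm.
The final image is real, 16.5 cm to the right of lens 2 (overall magnification ≈ -0.75).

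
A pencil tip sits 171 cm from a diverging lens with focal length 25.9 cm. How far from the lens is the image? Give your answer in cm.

For a diverging lens, f = -25.9 cm.
Thin-lens equation: 1/s_i = 1/f − 1/s_o = 1/(-25.90) − 1/(171) = -0.03861 − 0.005848 = -0.04446, so s_i = -22.5 cm.
The image is virtual, upright and reduced, on the same side as the object.

22.5 cm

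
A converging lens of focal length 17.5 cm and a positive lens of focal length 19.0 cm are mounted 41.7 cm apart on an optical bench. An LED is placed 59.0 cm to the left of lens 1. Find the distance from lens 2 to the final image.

147 cm

Lens 1: 1/d_i1 = 1/f₁ − 1/d_o1 = 1/(17.5) − 1/(59.0) = 0.04019, so d_i1 = 24.88 cm.
The intermediate image is 24.88 cm to the right of lens 1, which is 41.7 − (24.88) = 16.82 cm to the left of lens 2, so d_o2 = +16.82 cm.
Lens 2: 1/d_i2 = 1/f₂ − 1/d_o2 = 1/(19.0) − 1/(16.82) = -0.006821, so d_i2 = -147 cm.
The final image is virtual, 147 cm to the left of lens 2 (overall magnification ≈ -3.7).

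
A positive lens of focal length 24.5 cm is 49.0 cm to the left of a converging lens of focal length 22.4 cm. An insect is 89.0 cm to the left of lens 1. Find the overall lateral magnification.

m = -1.18

Lens 1: 1/d_i1 = 1/(24.5) − 1/(89.0) = 0.02958, so d_i1 = 33.81 cm; m₁ = −d_i1/d_o1 = -0.3799.
d_o2 = 49.0 − (33.81) = 15.19 cm.
Lens 2: 1/d_i2 = 1/(22.4) − 1/(15.19) = -0.02119, so d_i2 = -47.19 cm; m₂ = −d_i2/d_o2 = +3.107.
m = m₁·m₂ = (-0.3799)(+3.107) = -1.18.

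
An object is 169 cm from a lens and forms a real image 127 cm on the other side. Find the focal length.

Real image ⇒ d_i = +127 cm.
1/f = 1/d_o + 1/d_i = 1/(169) + 1/(127) = 0.01379, so f = 72.5 cm.
Since f is positive, the lens is converging.

f = 72.5 cm (converging)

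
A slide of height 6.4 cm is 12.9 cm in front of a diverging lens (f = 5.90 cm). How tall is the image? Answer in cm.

2.01 cm

For a diverging lens, f = -5.90 cm.
1/d_i = 1/f − 1/d_o = 1/(-5.900) − 1/(12.9) = -0.2470, so d_i = -4.048 cm.
m = −d_i/d_o = +0.3138.
|h_i| = |m|·h_o = 0.3138 × 6.4 = 2.01 cm. The image is virtual, upright and reduced, on the same side as the object.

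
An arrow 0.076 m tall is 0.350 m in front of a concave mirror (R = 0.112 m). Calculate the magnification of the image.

f = R/2 = 0.112/2 = 0.05600 m.
1/d_i = 1/f − 1/d_o = 1/(0.05600) − 1/(0.350) = 15.00, so d_i = 0.06667 m.
m = −d_i/d_o = −(0.06667)/(0.350) = -0.190.
The image is real, inverted and reduced, in front of the mirror.

m = -0.190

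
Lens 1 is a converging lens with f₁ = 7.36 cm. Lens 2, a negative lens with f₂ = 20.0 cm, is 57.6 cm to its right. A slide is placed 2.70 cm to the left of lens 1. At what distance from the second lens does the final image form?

Lens 1: 1/d_i1 = 1/f₁ − 1/d_o1 = 1/(7.36) − 1/(2.70) = -0.2345, so d_i1 = -4.264 cm.
The intermediate image is 4.264 cm to the left of lens 1 (virtual), which is 57.6 − (-4.264) = 61.86 cm to the left of lens 2, so d_o2 = +61.86 cm.
Lens 2 is diverging, so f₂ = −20.0 cm.
Lens 2: 1/d_i2 = 1/f₂ − 1/d_o2 = 1/(-20.0) − 1/(61.86) = -0.06617, so d_i2 = -15.1 cm.
The final image is virtual, 15.1 cm to the left of lens 2 (overall magnification ≈ 0.39).

15.1 cm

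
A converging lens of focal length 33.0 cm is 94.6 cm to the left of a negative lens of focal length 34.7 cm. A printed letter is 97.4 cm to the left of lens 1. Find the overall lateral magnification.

m = -0.224

Lens 1: 1/d_i1 = 1/(33.0) − 1/(97.4) = 0.02004, so d_i1 = 49.91 cm; m₁ = −d_i1/d_o1 = -0.5124.
d_o2 = 94.6 − (49.91) = 44.69 cm.
f₂ = −34.7 cm (diverging).
Lens 2: 1/d_i2 = 1/(-34.7) − 1/(44.69) = -0.05119, so d_i2 = -19.53 cm; m₂ = −d_i2/d_o2 = +0.4371.
m = m₁·m₂ = (-0.5124)(+0.4371) = -0.224.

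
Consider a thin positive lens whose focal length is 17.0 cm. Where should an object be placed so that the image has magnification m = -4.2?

m = −d_i/d_o ⇒ d_i = −m·d_o.
1/f = 1/d_o + 1/d_i = 1/d_o − 1/(m·d_o) = (1 − 1/m)/d_o, so d_o = f(1 − 1/m) = (17.00)(1 − 1/(-4.2)) = 21.0 cm.

21.0 cm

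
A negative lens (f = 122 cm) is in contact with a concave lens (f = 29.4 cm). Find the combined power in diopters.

P = -4.22 D

P₁ = 1/f₁ = 1/(-1.22 m) = -0.8197 D; P₂ = 1/f₂ = 1/(-0.294 m) = -3.401 D.
For thin lenses in contact, P = P₁ + P₂ = (-0.8197) + (-3.401) = -4.22 D.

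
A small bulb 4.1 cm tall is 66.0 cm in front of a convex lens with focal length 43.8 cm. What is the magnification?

m = -1.97

1/d_i = 1/f − 1/d_o = 1/(43.80) − 1/(66.0) = 0.007680, so d_i = 130.2 cm.
m = −d_i/d_o = −(130.2)/(66.0) = -1.97.
The image is real, inverted and enlarged, on the far side of the lens.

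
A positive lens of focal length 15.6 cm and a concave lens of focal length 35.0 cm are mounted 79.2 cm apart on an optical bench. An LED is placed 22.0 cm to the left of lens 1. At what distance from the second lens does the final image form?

Lens 1: 1/d_i1 = 1/f₁ − 1/d_o1 = 1/(15.6) − 1/(22.0) = 0.01865, so d_i1 = 53.62 cm.
The intermediate image is 53.62 cm to the right of lens 1, which is 79.2 − (53.62) = 25.58 cm to the left of lens 2, so d_o2 = +25.58 cm.
Lens 2 is diverging, so f₂ = −35.0 cm.
Lens 2: 1/d_i2 = 1/f₂ − 1/d_o2 = 1/(-35.0) − 1/(25.58) = -0.06766, so d_i2 = -14.8 cm.
The final image is virtual, 14.8 cm to the left of lens 2 (overall magnification ≈ -1.4).

14.8 cm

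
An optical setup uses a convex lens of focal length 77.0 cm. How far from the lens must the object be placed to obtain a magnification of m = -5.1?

92.1 cm

m = −d_i/d_o ⇒ d_i = −m·d_o.
1/f = 1/d_o + 1/d_i = 1/d_o − 1/(m·d_o) = (1 − 1/m)/d_o, so d_o = f(1 − 1/m) = (77.00)(1 − 1/(-5.1)) = 92.1 cm.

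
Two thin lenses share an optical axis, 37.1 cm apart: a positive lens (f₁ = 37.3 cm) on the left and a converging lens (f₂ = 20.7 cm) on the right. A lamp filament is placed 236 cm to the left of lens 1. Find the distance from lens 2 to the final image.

Lens 1: 1/d_i1 = 1/f₁ − 1/d_o1 = 1/(37.3) − 1/(236) = 0.02257, so d_i1 = 44.30 cm.
The intermediate image is 44.30 cm to the right of lens 1, which lies 7.200 cm to the right of lens 2 — a virtual object — so d_o2 = −7.200 cm.
Lens 2: 1/d_i2 = 1/f₂ − 1/d_o2 = 1/(20.7) − 1/(-7.200) = 0.1872, so d_i2 = 5.34 cm.
The final image is real, 5.34 cm to the right of lens 2 (overall magnification ≈ -0.14).

5.34 cm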